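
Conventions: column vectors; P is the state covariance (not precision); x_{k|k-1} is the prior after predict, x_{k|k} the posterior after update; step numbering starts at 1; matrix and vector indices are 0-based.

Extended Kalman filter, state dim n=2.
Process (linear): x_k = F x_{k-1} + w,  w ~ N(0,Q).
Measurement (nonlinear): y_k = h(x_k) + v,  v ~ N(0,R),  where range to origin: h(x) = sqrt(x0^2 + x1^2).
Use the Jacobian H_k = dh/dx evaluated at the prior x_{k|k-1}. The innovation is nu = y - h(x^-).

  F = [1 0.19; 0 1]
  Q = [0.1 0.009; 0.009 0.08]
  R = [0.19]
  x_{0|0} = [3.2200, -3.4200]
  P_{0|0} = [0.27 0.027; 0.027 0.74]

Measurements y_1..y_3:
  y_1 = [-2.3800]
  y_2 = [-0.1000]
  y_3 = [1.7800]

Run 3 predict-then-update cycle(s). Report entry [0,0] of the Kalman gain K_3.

K[0,0] = 0.3711

step 1: x^-=[2.5702, -3.4200]  P^-=[0.4070 0.1766; 0.1766 0.8200]  H_jac=[0.6008 -0.7994]  S=[0.6913]  K=[0.1495; -0.7948]  nu=[-6.6581]  x^+=[1.5750, 1.8717]  P^+=[0.3915 0.2587; 0.2587 0.3833]
step 2: x^-=[1.9307, 1.8717]  P^-=[0.6037 0.3406; 0.3406 0.4633]  H_jac=[0.7180 0.6961]  S=[1.0661]  K=[0.6289; 0.5319]  nu=[-2.7890]  x^+=[0.1766, 0.3883]  P^+=[0.1820 -0.0161; -0.0161 0.1617]
step 3: x^-=[0.2504, 0.3883]  P^-=[0.2817 0.0237; 0.0237 0.2417]  H_jac=[0.5419 0.8405]  S=[0.4651]  K=[0.3711; 0.4645]  nu=[1.3180]  x^+=[0.7394, 1.0005]  P^+=[0.2177 -0.0565; -0.0565 0.1414]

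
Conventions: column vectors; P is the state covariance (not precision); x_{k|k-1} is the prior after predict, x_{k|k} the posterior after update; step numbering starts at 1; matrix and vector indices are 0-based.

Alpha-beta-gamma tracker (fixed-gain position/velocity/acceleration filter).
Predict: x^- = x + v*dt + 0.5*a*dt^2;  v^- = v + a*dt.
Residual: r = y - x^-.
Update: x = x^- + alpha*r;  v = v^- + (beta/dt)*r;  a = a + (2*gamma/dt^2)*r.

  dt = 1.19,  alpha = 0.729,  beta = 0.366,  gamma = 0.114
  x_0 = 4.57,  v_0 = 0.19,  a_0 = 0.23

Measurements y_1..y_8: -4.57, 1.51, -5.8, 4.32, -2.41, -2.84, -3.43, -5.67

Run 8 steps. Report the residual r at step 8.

resid = -2.9935

step 1: x_pred=4.9590  r=-9.5290  x^+=-1.9877  v^+=-2.4671  a^+=-1.3042
step 2: x_pred=-5.8469  r=7.3569  x^+=-0.4837  v^+=-1.7564  a^+=-0.1197
step 3: x_pred=-2.6585  r=-3.1415  x^+=-4.9487  v^+=-2.8650  a^+=-0.6255
step 4: x_pred=-8.8009  r=13.1209  x^+=0.7642  v^+=0.4261  a^+=1.4870
step 5: x_pred=2.3242  r=-4.7342  x^+=-1.1270  v^+=0.7396  a^+=0.7248
step 6: x_pred=0.2663  r=-3.1063  x^+=-1.9982  v^+=0.6468  a^+=0.2247
step 7: x_pred=-1.0695  r=-2.3605  x^+=-2.7903  v^+=0.1881  a^+=-0.1554
step 8: x_pred=-2.6765  r=-2.9935  x^+=-4.8588  v^+=-0.9175  a^+=-0.6374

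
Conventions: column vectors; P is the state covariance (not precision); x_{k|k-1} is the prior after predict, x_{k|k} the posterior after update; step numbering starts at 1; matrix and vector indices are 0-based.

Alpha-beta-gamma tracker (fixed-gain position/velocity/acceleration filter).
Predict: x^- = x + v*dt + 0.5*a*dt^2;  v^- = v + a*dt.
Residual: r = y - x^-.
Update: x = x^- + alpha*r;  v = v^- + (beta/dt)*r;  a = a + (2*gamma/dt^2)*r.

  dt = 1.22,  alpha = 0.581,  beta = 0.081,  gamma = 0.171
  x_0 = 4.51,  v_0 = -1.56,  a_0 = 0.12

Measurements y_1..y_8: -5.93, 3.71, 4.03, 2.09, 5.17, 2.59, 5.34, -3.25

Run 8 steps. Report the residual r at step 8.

resid = -22.5911

step 1: x_pred=2.6961  r=-8.6261  x^+=-2.3157  v^+=-1.9863  a^+=-1.8621
step 2: x_pred=-6.1247  r=9.8347  x^+=-0.4108  v^+=-3.6051  a^+=0.3977
step 3: x_pred=-4.5130  r=8.5430  x^+=0.4505  v^+=-2.5527  a^+=2.3607
step 4: x_pred=-0.9070  r=2.9970  x^+=0.8343  v^+=0.5263  a^+=3.0493
step 5: x_pred=3.7457  r=1.4243  x^+=4.5732  v^+=4.3411  a^+=3.3766
step 6: x_pred=12.3822  r=-9.7922  x^+=6.6929  v^+=7.8104  a^+=1.1266
step 7: x_pred=17.0600  r=-11.7200  x^+=10.2507  v^+=8.4067  a^+=-1.5664
step 8: x_pred=19.3411  r=-22.5911  x^+=6.2157  v^+=4.9957  a^+=-6.7573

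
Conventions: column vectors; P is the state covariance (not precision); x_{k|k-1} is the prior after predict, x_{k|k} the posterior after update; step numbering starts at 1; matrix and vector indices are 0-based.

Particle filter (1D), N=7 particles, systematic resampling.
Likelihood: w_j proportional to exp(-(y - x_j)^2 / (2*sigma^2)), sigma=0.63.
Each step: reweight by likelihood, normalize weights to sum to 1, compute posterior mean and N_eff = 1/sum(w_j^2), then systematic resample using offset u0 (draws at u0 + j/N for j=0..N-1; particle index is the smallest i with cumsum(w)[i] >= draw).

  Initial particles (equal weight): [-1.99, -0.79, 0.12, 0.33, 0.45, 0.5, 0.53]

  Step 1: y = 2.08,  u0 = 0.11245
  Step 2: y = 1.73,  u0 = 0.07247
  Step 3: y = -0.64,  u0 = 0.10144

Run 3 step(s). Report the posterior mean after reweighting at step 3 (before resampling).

post_mean = 0.4643

step 1: w=[0.0000, 0.0002, 0.0508, 0.1355, 0.2259, 0.2765, 0.3112]  mean=0.4555  Neff=4.0778  idx=[3, 4, 4, 5, 5, 6, 6]
step 2: w=[0.0880, 0.1320, 0.1320, 0.1546, 0.1546, 0.1694, 0.1694]  mean=0.4820  Neff=6.7663  idx=[0, 1, 3, 3, 4, 5, 6]
step 3: w=[0.2080, 0.1523, 0.1324, 0.1324, 0.1324, 0.1213, 0.1213]  mean=0.4643  Neff=6.7364  idx=[0, 1, 2, 3, 4, 5, 6]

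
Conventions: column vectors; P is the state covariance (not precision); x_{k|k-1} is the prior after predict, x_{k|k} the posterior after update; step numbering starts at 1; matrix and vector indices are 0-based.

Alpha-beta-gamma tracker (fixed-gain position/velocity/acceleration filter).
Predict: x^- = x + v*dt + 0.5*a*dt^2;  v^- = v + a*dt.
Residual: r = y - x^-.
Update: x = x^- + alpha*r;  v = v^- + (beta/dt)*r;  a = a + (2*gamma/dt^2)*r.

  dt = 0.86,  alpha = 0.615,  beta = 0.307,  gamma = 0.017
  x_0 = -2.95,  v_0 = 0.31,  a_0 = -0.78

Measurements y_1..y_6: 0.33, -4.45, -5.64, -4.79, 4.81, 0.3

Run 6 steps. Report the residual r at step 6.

step 1: x_pred=-2.9718  r=3.3018  x^+=-0.9412  v^+=0.8179  a^+=-0.6282
step 2: x_pred=-0.4701  r=-3.9799  x^+=-2.9178  v^+=-1.1431  a^+=-0.8112
step 3: x_pred=-4.2008  r=-1.4392  x^+=-5.0859  v^+=-2.3545  a^+=-0.8773
step 4: x_pred=-7.4352  r=2.6452  x^+=-5.8084  v^+=-2.1647  a^+=-0.7557
step 5: x_pred=-7.9495  r=12.7595  x^+=-0.1024  v^+=1.7402  a^+=-0.1692
step 6: x_pred=1.3316  r=-1.0316  x^+=0.6972  v^+=1.2265  a^+=-0.2166

resid = -1.0316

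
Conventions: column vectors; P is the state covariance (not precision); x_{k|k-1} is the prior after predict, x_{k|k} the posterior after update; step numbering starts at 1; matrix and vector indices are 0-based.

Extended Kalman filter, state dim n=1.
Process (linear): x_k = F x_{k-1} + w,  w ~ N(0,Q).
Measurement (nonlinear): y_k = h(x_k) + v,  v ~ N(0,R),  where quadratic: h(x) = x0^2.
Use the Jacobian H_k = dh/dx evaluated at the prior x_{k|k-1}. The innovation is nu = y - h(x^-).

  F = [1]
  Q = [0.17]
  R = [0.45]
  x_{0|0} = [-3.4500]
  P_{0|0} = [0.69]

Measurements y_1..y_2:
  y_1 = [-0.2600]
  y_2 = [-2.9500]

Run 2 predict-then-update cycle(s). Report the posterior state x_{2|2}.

x_post = [-0.2933]

step 1: x^-=[-3.4500]  P^-=[0.8600]  H_jac=[-6.9000]  S=[41.3946]  K=[-0.1434]  nu=[-12.1625]  x^+=[-1.7065]  P^+=[0.0093]
step 2: x^-=[-1.7065]  P^-=[0.1793]  H_jac=[-3.4130]  S=[2.5391]  K=[-0.2411]  nu=[-5.8621]  x^+=[-0.2933]  P^+=[0.0318]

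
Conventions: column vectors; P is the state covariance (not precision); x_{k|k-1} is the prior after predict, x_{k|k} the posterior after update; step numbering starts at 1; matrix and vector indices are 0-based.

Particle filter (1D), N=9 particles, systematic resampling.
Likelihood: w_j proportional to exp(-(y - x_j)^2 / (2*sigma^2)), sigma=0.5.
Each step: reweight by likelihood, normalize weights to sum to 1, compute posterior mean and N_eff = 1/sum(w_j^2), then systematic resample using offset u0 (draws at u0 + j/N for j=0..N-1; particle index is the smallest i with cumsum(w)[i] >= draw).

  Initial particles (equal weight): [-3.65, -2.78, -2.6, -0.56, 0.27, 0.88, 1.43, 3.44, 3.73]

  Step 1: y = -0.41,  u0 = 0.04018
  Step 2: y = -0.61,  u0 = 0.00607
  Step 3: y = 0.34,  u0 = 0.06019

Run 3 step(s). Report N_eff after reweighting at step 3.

step 1: w=[0.0000, 0.0000, 0.0000, 0.6879, 0.2854, 0.0258, 0.0008, 0.0000, 0.0000]  mean=-0.2844  Neff=1.8007  idx=[3, 3, 3, 3, 3, 3, 4, 4, 4]
step 2: w=[0.1506, 0.1506, 0.1506, 0.1506, 0.1506, 0.1506, 0.0322, 0.0322, 0.0322]  mean=-0.4799  Neff=7.1859  idx=[0, 0, 1, 2, 2, 3, 4, 5, 5]
step 3: w=[0.1111, 0.1111, 0.1111, 0.1111, 0.1111, 0.1111, 0.1111, 0.1111, 0.1111]  mean=-0.5600  Neff=9.0000  idx=[0, 1, 2, 3, 4, 5, 6, 7, 8]

N_eff = 9.0000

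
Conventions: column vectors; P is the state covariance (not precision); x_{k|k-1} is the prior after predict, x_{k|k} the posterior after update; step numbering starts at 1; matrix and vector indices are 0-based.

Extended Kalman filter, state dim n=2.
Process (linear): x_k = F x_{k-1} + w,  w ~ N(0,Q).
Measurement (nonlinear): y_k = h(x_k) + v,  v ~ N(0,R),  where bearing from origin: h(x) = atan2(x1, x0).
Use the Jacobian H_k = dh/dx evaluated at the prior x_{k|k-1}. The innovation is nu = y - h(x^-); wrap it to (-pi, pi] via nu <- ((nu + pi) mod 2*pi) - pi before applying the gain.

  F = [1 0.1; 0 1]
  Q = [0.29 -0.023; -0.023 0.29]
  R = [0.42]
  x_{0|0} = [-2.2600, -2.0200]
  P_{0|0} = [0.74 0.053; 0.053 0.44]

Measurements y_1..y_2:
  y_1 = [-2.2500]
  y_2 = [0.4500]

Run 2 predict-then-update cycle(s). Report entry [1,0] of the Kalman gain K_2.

step 1: x^-=[-2.4620, -2.0200]  P^-=[1.0450 0.0740; 0.0740 0.7300]  H_jac=[0.1992 -0.2428]  S=[0.4973]  K=[0.3824; -0.3267]  nu=[0.2045]  x^+=[-2.3838, -2.0868]  P^+=[0.9723 0.1361; 0.1361 0.6769]
step 2: x^-=[-2.5925, -2.0868]  P^-=[1.2963 0.1808; 0.1808 0.9669]  H_jac=[0.1884 -0.2341]  S=[0.5030]  K=[0.4014; -0.3822]  nu=[2.9138]  x^+=[-1.4229, -3.2004]  P^+=[1.2152 0.2580; 0.2580 0.8934]

K[1,0] = -0.3822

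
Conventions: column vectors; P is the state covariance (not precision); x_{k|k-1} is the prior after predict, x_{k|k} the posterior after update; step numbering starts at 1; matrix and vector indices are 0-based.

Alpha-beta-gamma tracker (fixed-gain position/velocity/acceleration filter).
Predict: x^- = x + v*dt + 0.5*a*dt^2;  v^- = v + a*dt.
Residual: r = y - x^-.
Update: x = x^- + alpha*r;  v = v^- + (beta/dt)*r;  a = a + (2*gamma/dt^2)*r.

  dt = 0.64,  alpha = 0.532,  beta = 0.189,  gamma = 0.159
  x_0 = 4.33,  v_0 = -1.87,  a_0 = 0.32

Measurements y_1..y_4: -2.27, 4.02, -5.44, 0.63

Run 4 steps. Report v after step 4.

step 1: x_pred=3.1987  r=-5.4687  x^+=0.2894  v^+=-3.2802  a^+=-3.9257
step 2: x_pred=-2.6139  r=6.6339  x^+=0.9153  v^+=-3.8336  a^+=1.2246
step 3: x_pred=-1.2874  r=-4.1526  x^+=-3.4966  v^+=-4.2761  a^+=-1.9993
step 4: x_pred=-6.6428  r=7.2728  x^+=-2.7737  v^+=-3.4080  a^+=3.6470

v_post = -3.4080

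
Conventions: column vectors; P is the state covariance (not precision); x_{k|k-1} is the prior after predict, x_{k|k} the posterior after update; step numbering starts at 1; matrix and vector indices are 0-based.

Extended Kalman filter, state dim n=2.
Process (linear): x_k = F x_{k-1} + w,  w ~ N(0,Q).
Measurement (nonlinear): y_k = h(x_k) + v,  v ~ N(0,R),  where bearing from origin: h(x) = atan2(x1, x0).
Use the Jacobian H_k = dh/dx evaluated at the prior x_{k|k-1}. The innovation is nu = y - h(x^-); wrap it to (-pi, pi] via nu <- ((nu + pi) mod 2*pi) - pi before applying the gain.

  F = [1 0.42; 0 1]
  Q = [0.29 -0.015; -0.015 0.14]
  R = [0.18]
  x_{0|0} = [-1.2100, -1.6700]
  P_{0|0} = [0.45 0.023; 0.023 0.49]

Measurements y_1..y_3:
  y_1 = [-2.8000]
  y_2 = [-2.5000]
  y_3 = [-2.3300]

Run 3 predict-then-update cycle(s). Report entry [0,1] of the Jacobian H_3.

step 1: x^-=[-1.9114, -1.6700]  P^-=[0.8458 0.2138; 0.2138 0.6300]  H_jac=[0.2592 -0.2967]  S=[0.2594]  K=[0.6006; -0.5069]  nu=[-0.3765]  x^+=[-2.1375, -1.4791]  P^+=[0.7522 0.2928; 0.2928 0.5633]
step 2: x^-=[-2.7588, -1.4791]  P^-=[1.3875 0.5144; 0.5144 0.7033]  H_jac=[0.1510 -0.2815]  S=[0.2236]  K=[0.2889; -0.5382]  nu=[0.1494]  x^+=[-2.7156, -1.5596]  P^+=[1.3688 0.5492; 0.5492 0.6386]
step 3: x^-=[-3.3706, -1.5596]  P^-=[2.2328 0.8024; 0.8024 0.7786]  H_jac=[0.1131 -0.2444]  S=[0.2107]  K=[0.2676; -0.4724]  nu=[0.3782]  x^+=[-3.2694, -1.7382]  P^+=[2.2177 0.8290; 0.8290 0.7315]

H_jac[0,1] = -0.2444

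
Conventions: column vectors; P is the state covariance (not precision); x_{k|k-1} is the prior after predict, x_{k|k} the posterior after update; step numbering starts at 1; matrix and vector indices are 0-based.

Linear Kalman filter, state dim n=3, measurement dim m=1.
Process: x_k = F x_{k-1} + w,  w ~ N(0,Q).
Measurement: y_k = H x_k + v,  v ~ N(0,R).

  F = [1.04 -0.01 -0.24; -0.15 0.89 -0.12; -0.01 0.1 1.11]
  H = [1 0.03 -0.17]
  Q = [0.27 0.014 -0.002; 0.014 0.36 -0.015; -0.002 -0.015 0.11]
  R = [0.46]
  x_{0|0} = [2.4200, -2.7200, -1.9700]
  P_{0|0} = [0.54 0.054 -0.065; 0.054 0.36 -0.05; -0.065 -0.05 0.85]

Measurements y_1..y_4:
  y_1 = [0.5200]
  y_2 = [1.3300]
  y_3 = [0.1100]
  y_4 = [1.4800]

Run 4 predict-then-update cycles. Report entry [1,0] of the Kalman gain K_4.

step 1: x^-=[3.0168, -2.5474, -2.4829]  P^-=[0.9341 0.0175 -0.3022; 0.0175 0.6635 -0.1347; -0.3022 -0.1347 1.1512]  S=[1.5332]  K=[0.6431; 0.0393; -0.3274]  nu=[-2.8425]  x^+=[1.1887, -2.6592, -1.5523]  P^+=[0.3000 -0.0213 0.0206; -0.0213 0.6611 -0.1150; 0.0206 -0.1150 0.9868]
step 2: x^-=[1.6354, -2.3587, -2.0008]  P^-=[0.6410 -0.0074 -0.2430; -0.0074 0.9356 -0.2023; -0.2430 -0.2023 1.3066]  S=[1.2238]  K=[0.5573; 0.0450; -0.3850]  nu=[-0.5748]  x^+=[1.3151, -2.3846, -1.7795]  P^+=[0.2608 -0.0381 0.0196; -0.0381 0.9331 -0.1811; 0.0196 -0.1811 1.1251]
step 3: x^-=[1.8186, -2.1060, -2.2269]  P^-=[0.6072 -0.0012 -0.2803; -0.0012 1.1707 -0.2605; -0.2803 -0.2605 1.4651]  S=[1.2085]  K=[0.5418; 0.0647; -0.4445]  nu=[-2.0240]  x^+=[0.7219, -2.2370, -1.3271]  P^+=[0.2524 -0.0436 0.0108; -0.0436 1.1657 -0.2257; 0.0108 -0.2257 1.2263]
step 4: x^-=[1.0917, -1.9399, -1.7040]  P^-=[0.6082 0.0062 -0.3166; 0.0062 1.3669 -0.2952; -0.3166 -0.2952 1.5823]  S=[1.2262]  K=[0.5400; 0.0794; -0.4848]  nu=[0.1568]  x^+=[1.1764, -1.9275, -1.7801]  P^+=[0.2506 -0.0464 0.0044; -0.0464 1.3592 -0.2480; 0.0044 -0.2480 1.2941]

K[1,0] = 0.0794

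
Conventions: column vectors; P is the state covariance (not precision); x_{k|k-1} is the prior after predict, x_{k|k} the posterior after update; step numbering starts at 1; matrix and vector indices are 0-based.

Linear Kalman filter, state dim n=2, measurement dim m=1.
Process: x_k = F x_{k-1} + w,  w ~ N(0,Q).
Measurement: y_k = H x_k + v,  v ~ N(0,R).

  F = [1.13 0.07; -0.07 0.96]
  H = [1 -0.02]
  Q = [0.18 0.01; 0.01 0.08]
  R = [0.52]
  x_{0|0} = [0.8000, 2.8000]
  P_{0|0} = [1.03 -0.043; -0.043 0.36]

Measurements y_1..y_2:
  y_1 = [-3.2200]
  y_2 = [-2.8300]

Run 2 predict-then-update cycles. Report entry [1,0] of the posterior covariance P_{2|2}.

P_post[1,0] = 0.0001

step 1: x^-=[1.1000, 2.6320]  P^-=[1.4902 -0.0937; -0.0937 0.4226]  S=[2.0141]  K=[0.7408; -0.0507]  nu=[-4.2674]  x^+=[-2.0613, 2.8485]  P^+=[0.3849 -0.0180; -0.0180 0.4174]
step 2: x^-=[-2.1298, 2.8788]  P^-=[0.6706 -0.0119; -0.0119 0.4690]  S=[1.1913]  K=[0.5631; -0.0178]  nu=[-0.6426]  x^+=[-2.4917, 2.8903]  P^+=[0.2928 0.0001; 0.0001 0.4686]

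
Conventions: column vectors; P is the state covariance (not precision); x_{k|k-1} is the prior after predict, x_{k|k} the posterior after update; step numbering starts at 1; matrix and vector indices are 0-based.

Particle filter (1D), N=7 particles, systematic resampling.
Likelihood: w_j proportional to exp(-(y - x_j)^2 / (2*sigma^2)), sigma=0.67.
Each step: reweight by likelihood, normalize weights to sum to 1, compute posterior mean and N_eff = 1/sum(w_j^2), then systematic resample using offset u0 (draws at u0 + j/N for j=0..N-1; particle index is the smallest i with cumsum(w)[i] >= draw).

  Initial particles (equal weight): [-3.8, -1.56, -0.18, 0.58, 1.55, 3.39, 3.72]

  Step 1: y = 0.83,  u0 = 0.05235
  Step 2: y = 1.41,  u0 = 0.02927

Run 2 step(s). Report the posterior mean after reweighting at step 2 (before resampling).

step 1: w=[0.0000, 0.0009, 0.1766, 0.5132, 0.3088, 0.0004, 0.0001]  mean=0.7445  Neff=2.5646  idx=[2, 3, 3, 3, 3, 4, 4]
step 2: w=[0.0155, 0.1198, 0.1198, 0.1198, 0.1198, 0.2526, 0.2526]  mean=1.0583  Neff=5.3971  idx=[1, 2, 3, 4, 5, 5, 6]

post_mean = 1.0583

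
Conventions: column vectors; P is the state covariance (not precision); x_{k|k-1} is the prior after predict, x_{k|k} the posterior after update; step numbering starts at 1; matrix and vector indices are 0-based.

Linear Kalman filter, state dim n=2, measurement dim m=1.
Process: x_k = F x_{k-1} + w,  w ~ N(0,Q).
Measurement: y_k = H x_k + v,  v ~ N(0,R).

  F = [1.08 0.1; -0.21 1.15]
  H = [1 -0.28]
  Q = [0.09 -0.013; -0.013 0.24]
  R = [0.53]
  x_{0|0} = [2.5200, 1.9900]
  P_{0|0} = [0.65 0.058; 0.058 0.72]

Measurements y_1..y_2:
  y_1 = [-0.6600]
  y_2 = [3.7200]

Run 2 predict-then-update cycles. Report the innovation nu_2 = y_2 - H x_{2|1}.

innov = [2.9865]

step 1: x^-=[2.9206, 1.7593]  P^-=[0.8679 -0.0068; -0.0068 1.1929]  S=[1.4952]  K=[0.5817; -0.2279]  nu=[-3.0880]  x^+=[1.1243, 2.4631]  P^+=[0.3619 0.1914; 0.1914 1.1152]
step 2: x^-=[1.4605, 2.5965]  P^-=[0.5646 0.2669; 0.2669 1.6383]  S=[1.0736]  K=[0.4563; -0.1787]  nu=[2.9865]  x^+=[2.8233, 2.0630]  P^+=[0.3411 0.3544; 0.3544 1.6040]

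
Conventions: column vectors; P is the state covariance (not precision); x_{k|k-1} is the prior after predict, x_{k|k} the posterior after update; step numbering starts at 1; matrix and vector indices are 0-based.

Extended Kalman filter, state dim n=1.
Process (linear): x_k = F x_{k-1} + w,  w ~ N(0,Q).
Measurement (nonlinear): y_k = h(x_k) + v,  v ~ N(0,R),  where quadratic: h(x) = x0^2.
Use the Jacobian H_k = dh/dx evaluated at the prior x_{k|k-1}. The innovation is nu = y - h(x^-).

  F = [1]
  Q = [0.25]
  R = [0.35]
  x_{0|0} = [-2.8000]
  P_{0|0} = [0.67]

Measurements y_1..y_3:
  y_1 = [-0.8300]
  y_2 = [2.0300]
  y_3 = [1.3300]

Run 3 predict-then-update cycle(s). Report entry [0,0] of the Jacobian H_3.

step 1: x^-=[-2.8000]  P^-=[0.9200]  H_jac=[-5.6000]  S=[29.2012]  K=[-0.1764]  nu=[-8.6700]  x^+=[-1.2703]  P^+=[0.0110]
step 2: x^-=[-1.2703]  P^-=[0.2610]  H_jac=[-2.5407]  S=[2.0349]  K=[-0.3259]  nu=[0.4162]  x^+=[-1.4060]  P^+=[0.0449]
step 3: x^-=[-1.4060]  P^-=[0.2949]  H_jac=[-2.8120]  S=[2.6818]  K=[-0.3092]  nu=[-0.6468]  x^+=[-1.2060]  P^+=[0.0385]

H_jac[0,0] = -2.8120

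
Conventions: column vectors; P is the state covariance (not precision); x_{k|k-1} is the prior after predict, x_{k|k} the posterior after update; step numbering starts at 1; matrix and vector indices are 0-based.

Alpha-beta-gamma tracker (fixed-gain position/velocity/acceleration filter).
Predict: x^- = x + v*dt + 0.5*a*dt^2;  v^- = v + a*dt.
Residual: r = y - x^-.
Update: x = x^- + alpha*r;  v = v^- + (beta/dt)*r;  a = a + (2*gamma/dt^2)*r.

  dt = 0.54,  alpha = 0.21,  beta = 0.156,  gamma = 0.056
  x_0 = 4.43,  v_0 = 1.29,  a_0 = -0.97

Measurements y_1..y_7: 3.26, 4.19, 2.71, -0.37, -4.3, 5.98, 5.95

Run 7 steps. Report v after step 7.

v_post = -2.0010

step 1: x_pred=4.9852  r=-1.7252  x^+=4.6229  v^+=0.2678  a^+=-1.6326
step 2: x_pred=4.5295  r=-0.3395  x^+=4.4582  v^+=-0.7119  a^+=-1.7630
step 3: x_pred=3.8167  r=-1.1067  x^+=3.5843  v^+=-1.9836  a^+=-2.1881
step 4: x_pred=2.1941  r=-2.5641  x^+=1.6557  v^+=-3.9059  a^+=-3.1729
step 5: x_pred=-0.9161  r=-3.3839  x^+=-1.6268  v^+=-6.5969  a^+=-4.4726
step 6: x_pred=-5.8412  r=11.8212  x^+=-3.3587  v^+=-5.5971  a^+=0.0677
step 7: x_pred=-6.3713  r=12.3213  x^+=-3.7838  v^+=-2.0010  a^+=4.8002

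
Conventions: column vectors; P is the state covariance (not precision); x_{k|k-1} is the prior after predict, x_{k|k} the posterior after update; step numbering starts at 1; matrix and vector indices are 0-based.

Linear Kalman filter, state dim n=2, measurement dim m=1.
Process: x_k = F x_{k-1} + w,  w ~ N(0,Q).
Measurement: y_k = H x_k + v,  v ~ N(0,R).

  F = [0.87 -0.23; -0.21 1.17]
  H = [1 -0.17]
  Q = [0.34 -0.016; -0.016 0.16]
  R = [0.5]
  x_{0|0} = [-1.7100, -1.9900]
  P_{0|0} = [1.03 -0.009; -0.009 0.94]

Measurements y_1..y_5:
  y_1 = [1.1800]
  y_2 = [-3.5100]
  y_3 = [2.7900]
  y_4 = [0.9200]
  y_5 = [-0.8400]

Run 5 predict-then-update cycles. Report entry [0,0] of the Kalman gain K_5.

K[0,0] = 0.5237

step 1: x^-=[-1.0300, -1.9692]  P^-=[1.1729 -0.4667; -0.4667 1.4966]  S=[1.8749]  K=[0.6679; -0.3846]  nu=[1.8752]  x^+=[0.2225, -2.6905]  P^+=[0.3365 0.0149; 0.0149 1.2192]
step 2: x^-=[0.8124, -3.1946]  P^-=[0.6532 -0.3896; -0.3896 1.8365]  S=[1.3388]  K=[0.5374; -0.5242]  nu=[-4.8655]  x^+=[-1.8023, -0.6439]  P^+=[0.2666 -0.0125; -0.0125 1.4686]
step 3: x^-=[-1.4199, -0.3749]  P^-=[0.6245 -0.4732; -0.4732 2.1882]  S=[1.3486]  K=[0.5227; -0.6267]  nu=[4.1462]  x^+=[0.7473, -2.9734]  P^+=[0.2560 -0.0314; -0.0314 1.6585]
step 4: x^-=[1.3340, -3.6358]  P^-=[0.6341 -0.5426; -0.5426 2.4570]  S=[1.3896]  K=[0.5227; -0.6911]  nu=[-1.0321]  x^+=[0.7945, -2.9225]  P^+=[0.2544 -0.0406; -0.0406 1.7934]
step 5: x^-=[1.3634, -3.5862]  P^-=[0.6437 -0.5884; -0.5884 2.6462]  S=[1.4203]  K=[0.5237; -0.7311]  nu=[-2.8131]  x^+=[-0.1097, -1.5297]  P^+=[0.2542 -0.0447; -0.0447 1.8872]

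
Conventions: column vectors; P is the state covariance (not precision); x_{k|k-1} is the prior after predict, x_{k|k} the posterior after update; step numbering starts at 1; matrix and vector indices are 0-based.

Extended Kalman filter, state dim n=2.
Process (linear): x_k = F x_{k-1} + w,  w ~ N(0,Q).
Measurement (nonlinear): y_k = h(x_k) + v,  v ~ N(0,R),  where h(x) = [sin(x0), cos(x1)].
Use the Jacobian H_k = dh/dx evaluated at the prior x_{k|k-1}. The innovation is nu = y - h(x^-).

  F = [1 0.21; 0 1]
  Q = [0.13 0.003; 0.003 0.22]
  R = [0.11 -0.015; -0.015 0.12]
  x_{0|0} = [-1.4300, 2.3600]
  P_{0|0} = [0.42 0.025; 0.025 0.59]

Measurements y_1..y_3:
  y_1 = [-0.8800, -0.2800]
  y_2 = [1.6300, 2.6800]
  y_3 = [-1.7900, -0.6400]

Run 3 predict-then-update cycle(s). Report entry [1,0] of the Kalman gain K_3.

step 1: x^-=[-0.9344, 2.3600]  P^-=[0.5865 0.1519; 0.1519 0.8100]  H_jac=[0.5943 0.0000; 0.0000 -0.7044]  S=[0.3172 -0.0786; -0.0786 0.5219]  K=[1.0889 -0.0411; 0.0143 -1.0911]  nu=[-0.0758, 0.4298]  x^+=[-1.0345, 1.8900]  P^+=[0.2026 0.0302; 0.0302 0.1862]
step 2: x^-=[-0.6376, 1.8900]  P^-=[0.3535 0.0723; 0.0723 0.4062]  H_jac=[0.8035 0.0000; 0.0000 -0.9495]  S=[0.3382 -0.0701; -0.0701 0.4862]  K=[0.8355 -0.0206; 0.0074 -0.7922]  nu=[2.2253, 2.9938]  x^+=[1.1598, -0.4651]  P^+=[0.1148 0.0158; 0.0158 0.1002]
step 3: x^-=[1.0622, -0.4651]  P^-=[0.2558 0.0399; 0.0399 0.3202]  H_jac=[0.4870 0.0000; 0.0000 0.4485]  S=[0.1707 -0.0063; -0.0063 0.1844]  K=[0.7345 0.1220; 0.1426 0.7837]  nu=[-2.6634, -1.5338]  x^+=[-1.0811, -2.0470]  P^+=[0.1621 0.0081; 0.0081 0.2049]

K[1,0] = 0.1426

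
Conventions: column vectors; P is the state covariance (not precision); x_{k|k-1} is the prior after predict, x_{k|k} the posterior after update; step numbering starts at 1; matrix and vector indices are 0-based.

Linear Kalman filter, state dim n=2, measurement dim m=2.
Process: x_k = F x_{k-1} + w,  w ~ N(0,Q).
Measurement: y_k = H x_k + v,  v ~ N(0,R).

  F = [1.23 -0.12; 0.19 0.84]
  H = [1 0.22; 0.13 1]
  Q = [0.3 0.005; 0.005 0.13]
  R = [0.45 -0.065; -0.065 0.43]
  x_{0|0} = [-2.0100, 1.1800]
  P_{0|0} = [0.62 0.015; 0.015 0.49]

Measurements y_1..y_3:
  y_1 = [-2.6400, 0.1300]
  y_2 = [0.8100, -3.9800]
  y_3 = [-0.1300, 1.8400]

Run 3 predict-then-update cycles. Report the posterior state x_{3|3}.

x_post = [-0.0484, -0.1358]

step 1: x^-=[-2.6139, 0.6093]  P^-=[1.2406 0.1157; 0.1157 0.5029]  S=[1.7659 0.3259; 0.3259 0.9840]  K=[0.7083 0.0469; 0.0330 0.5155]  nu=[-0.1601, -0.1395]  x^+=[-2.7339, 0.5321]  P^+=[0.3309 -0.0689; -0.0689 0.2285]
step 2: x^-=[-3.4265, -0.0725]  P^-=[0.8242 -0.0103; -0.0103 0.2812]  S=[1.2833 0.0934; 0.0934 0.7224]  K=[0.6367 0.0517; 0.0121 0.3858]  nu=[4.2525, -3.4621]  x^+=[-0.8979, -1.3567]  P^+=[0.2958 -0.0576; -0.0576 0.1726]
step 3: x^-=[-0.9416, -1.3102]  P^-=[0.7671 -0.0015; -0.0015 0.2441]  S=[1.2282 0.0869; 0.0869 0.6867]  K=[0.6197 0.0647; 0.0176 0.3529]  nu=[1.0999, 3.2726]  x^+=[-0.0484, -0.1358]  P^+=[0.2856 -0.0496; -0.0496 0.1571]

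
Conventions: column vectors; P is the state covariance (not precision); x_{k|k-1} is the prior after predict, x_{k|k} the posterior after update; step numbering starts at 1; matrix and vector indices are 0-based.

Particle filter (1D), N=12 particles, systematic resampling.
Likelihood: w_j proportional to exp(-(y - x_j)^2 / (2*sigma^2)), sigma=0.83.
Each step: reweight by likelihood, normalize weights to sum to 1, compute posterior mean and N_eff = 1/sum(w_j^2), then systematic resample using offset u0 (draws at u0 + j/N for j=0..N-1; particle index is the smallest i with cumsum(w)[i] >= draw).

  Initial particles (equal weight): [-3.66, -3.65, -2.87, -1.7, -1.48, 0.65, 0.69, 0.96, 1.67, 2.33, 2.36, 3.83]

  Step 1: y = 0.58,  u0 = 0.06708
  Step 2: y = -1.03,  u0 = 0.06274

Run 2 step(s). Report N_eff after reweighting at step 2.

N_eff = 9.2795

step 1: w=[0.0000, 0.0000, 0.0000, 0.0064, 0.0128, 0.2777, 0.2762, 0.2509, 0.1176, 0.0302, 0.0279, 0.0001]  mean=0.9152  Neff=4.3084  idx=[5, 5, 5, 6, 6, 6, 6, 7, 7, 7, 8, 10]
step 2: w=[0.1253, 0.1253, 0.1253, 0.1136, 0.1136, 0.1136, 0.1136, 0.0549, 0.0549, 0.0549, 0.0049, 0.0002]  mean=0.7246  Neff=9.2795  idx=[0, 1, 1, 2, 3, 3, 4, 5, 6, 6, 8, 9]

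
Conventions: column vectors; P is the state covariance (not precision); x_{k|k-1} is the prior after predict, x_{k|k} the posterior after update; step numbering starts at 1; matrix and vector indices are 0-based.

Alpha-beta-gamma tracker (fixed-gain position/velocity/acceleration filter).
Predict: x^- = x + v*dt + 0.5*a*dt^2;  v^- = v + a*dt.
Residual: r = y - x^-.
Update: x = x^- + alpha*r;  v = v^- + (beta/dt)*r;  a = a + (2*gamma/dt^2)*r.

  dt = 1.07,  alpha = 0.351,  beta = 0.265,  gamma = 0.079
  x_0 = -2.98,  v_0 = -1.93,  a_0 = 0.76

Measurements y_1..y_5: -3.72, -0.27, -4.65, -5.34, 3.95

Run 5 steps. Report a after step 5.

step 1: x_pred=-4.6100  r=0.8900  x^+=-4.2976  v^+=-0.8964  a^+=0.8828
step 2: x_pred=-4.7514  r=4.4814  x^+=-3.1784  v^+=1.1581  a^+=1.5013
step 3: x_pred=-1.0798  r=-3.5702  x^+=-2.3329  v^+=1.8803  a^+=1.0086
step 4: x_pred=0.2563  r=-5.5963  x^+=-1.7080  v^+=1.5735  a^+=0.2363
step 5: x_pred=0.1109  r=3.8391  x^+=1.4584  v^+=2.7771  a^+=0.7661

a_post = 0.7661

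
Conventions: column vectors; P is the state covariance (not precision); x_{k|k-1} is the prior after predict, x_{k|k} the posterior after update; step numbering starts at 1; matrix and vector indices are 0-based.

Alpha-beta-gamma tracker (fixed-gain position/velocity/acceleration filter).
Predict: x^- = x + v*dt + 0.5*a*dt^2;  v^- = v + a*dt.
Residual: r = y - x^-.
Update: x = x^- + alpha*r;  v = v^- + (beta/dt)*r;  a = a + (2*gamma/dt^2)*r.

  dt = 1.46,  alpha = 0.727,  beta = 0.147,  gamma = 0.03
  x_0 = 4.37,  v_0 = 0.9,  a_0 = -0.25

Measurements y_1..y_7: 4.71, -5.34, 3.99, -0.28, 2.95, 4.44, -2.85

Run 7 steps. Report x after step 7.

x_post = -1.7049

step 1: x_pred=5.4176  r=-0.7076  x^+=4.9032  v^+=0.4638  a^+=-0.2699
step 2: x_pred=5.2926  r=-10.6326  x^+=-2.4373  v^+=-1.0009  a^+=-0.5692
step 3: x_pred=-4.5052  r=8.4952  x^+=1.6708  v^+=-0.9765  a^+=-0.3301
step 4: x_pred=-0.1068  r=-0.1732  x^+=-0.2327  v^+=-1.4759  a^+=-0.3350
step 5: x_pred=-2.7445  r=5.6945  x^+=1.3954  v^+=-1.3916  a^+=-0.1747
step 6: x_pred=-0.8225  r=5.2625  x^+=3.0033  v^+=-1.1167  a^+=-0.0265
step 7: x_pred=1.3446  r=-4.1946  x^+=-1.7049  v^+=-1.5778  a^+=-0.1446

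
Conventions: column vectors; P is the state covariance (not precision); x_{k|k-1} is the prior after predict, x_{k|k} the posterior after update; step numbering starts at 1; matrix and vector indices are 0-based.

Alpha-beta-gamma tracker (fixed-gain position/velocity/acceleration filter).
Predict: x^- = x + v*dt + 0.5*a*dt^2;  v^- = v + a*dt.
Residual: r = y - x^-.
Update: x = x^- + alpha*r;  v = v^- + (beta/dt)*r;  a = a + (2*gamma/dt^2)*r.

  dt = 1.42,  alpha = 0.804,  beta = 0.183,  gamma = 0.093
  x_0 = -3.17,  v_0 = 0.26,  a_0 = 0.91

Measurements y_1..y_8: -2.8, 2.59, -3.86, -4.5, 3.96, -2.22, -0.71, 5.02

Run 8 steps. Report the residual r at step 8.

resid = 7.6689

step 1: x_pred=-1.8833  r=-0.9167  x^+=-2.6203  v^+=1.4341  a^+=0.8254
step 2: x_pred=0.2483  r=2.3417  x^+=2.1310  v^+=2.9080  a^+=1.0415
step 3: x_pred=7.3104  r=-11.1704  x^+=-1.6706  v^+=2.9473  a^+=0.0111
step 4: x_pred=2.5257  r=-7.0257  x^+=-3.1230  v^+=2.0576  a^+=-0.6370
step 5: x_pred=-0.8434  r=4.8034  x^+=3.0185  v^+=1.7721  a^+=-0.1939
step 6: x_pred=5.3393  r=-7.5593  x^+=-0.7384  v^+=0.5225  a^+=-0.8912
step 7: x_pred=-0.8950  r=0.1850  x^+=-0.7463  v^+=-0.7192  a^+=-0.8742
step 8: x_pred=-2.6489  r=7.6689  x^+=3.5169  v^+=-0.9722  a^+=-0.1668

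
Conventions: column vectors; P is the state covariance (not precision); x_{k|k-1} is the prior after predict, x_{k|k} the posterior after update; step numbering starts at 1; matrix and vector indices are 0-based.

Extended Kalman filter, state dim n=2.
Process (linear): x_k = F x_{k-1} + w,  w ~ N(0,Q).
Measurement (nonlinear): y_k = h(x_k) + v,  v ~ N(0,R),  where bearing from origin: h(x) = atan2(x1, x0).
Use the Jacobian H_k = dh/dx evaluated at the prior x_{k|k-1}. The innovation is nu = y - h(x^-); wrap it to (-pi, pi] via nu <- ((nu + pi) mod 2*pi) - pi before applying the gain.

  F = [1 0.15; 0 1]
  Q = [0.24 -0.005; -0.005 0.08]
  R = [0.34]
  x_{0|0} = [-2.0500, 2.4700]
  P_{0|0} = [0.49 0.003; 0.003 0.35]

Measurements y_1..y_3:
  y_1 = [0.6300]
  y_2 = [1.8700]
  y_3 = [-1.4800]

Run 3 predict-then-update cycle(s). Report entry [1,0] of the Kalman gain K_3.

step 1: x^-=[-1.6795, 2.4700]  P^-=[0.7388 0.0505; 0.0505 0.4300]  H_jac=[-0.2769 -0.1883]  S=[0.4171]  K=[-0.5131; -0.2276]  nu=[-1.5379]  x^+=[-0.8903, 2.8200]  P^+=[0.6289 0.0018; 0.0018 0.4084]
step 2: x^-=[-0.4673, 2.8200]  P^-=[0.8787 0.0580; 0.0580 0.4884]  H_jac=[-0.3451 -0.0572]  S=[0.4486]  K=[-0.6835; -0.1069]  nu=[0.1350]  x^+=[-0.5596, 2.8056]  P^+=[0.6691 0.0253; 0.0253 0.4833]
step 3: x^-=[-0.1388, 2.8056]  P^-=[0.9276 0.0928; 0.0928 0.5633]  H_jac=[-0.3556 -0.0176]  S=[0.4586]  K=[-0.7227; -0.0935]  nu=[-3.1002]  x^+=[2.1019, 3.0955]  P^+=[0.6880 0.0618; 0.0618 0.5593]

K[1,0] = -0.0935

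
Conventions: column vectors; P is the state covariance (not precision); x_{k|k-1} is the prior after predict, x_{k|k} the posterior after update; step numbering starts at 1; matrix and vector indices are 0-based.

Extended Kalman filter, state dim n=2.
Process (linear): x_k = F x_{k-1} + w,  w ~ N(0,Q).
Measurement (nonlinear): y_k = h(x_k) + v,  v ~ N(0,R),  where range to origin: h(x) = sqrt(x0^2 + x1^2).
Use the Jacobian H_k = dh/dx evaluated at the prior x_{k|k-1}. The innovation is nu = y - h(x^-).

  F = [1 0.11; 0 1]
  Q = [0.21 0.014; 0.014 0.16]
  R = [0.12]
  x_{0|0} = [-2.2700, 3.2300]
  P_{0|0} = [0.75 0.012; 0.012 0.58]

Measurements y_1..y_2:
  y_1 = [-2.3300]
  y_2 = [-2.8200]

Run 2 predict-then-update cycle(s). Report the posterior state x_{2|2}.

step 1: x^-=[-1.9147, 3.2300]  P^-=[0.9697 0.0898; 0.0898 0.7400]  H_jac=[-0.5099 0.8602]  S=[0.8409]  K=[-0.4961; 0.7025]  nu=[-6.0849]  x^+=[1.1041, -1.0447]  P^+=[0.7627 0.3829; 0.3829 0.3250]
step 2: x^-=[0.9892, -1.0447]  P^-=[1.0608 0.4326; 0.4326 0.4850]  H_jac=[0.6876 -0.7261]  S=[0.4452]  K=[0.9327; -0.1228]  nu=[-4.2587]  x^+=[-2.9828, -0.5216]  P^+=[0.6736 0.4836; 0.4836 0.4783]

x_post = [-2.9828, -0.5216]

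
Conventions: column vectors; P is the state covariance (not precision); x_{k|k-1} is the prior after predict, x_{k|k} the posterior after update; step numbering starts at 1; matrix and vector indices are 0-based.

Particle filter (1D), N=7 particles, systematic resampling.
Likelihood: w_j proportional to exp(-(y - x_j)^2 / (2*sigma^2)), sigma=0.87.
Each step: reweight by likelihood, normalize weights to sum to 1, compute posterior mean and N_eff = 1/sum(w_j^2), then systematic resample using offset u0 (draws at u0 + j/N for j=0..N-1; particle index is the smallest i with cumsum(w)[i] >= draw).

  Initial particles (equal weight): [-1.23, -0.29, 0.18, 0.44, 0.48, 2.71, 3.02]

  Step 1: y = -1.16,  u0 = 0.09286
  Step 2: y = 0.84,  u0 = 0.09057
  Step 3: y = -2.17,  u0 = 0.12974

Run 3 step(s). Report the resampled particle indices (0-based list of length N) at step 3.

resampled_idx = [0, 0, 1, 1, 2, 3, 6]

step 1: w=[0.4406, 0.2681, 0.1350, 0.0815, 0.0748, 0.0000, 0.0000]  mean=-0.5236  Neff=3.3730  idx=[0, 0, 0, 1, 1, 2, 4]
step 2: w=[0.0218, 0.0218, 0.0218, 0.1590, 0.1590, 0.2772, 0.3393]  mean=0.0401  Neff=4.0984  idx=[3, 4, 4, 5, 6, 6, 6]
step 3: w=[0.2802, 0.2802, 0.2802, 0.0754, 0.0280, 0.0280, 0.0280]  mean=-0.1900  Neff=4.1047  idx=[0, 0, 1, 1, 2, 3, 6]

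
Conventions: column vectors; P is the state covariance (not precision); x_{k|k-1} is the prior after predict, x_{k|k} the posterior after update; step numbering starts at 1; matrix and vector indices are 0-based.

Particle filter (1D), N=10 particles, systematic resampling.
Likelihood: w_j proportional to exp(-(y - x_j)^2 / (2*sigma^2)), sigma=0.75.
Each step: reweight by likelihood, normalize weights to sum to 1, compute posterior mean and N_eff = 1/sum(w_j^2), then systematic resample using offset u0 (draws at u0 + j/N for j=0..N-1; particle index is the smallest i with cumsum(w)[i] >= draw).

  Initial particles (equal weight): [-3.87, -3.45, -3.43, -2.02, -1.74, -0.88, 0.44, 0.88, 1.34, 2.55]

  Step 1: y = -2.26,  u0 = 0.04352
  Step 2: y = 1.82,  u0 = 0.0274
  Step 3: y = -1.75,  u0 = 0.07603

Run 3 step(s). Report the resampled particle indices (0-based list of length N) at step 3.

resampled_idx = [0, 0, 2, 3, 4, 5, 6, 7, 8, 9]

step 1: w=[0.0384, 0.1091, 0.1138, 0.3651, 0.3022, 0.0707, 0.0006, 0.0001, 0.0000, 0.0000]  mean=-2.2407  Neff=3.9068  idx=[1, 1, 2, 3, 3, 3, 4, 4, 4, 5]
step 2: w=[0.0000, 0.0000, 0.0000, 0.0013, 0.0013, 0.0013, 0.0081, 0.0081, 0.0081, 0.9718]  mean=-0.9053  Neff=1.0587  idx=[8, 9, 9, 9, 9, 9, 9, 9, 9, 9]
step 3: w=[0.1788, 0.0912, 0.0912, 0.0912, 0.0912, 0.0912, 0.0912, 0.0912, 0.0912, 0.0912]  mean=-1.0338  Neff=9.3546  idx=[0, 0, 2, 3, 4, 5, 6, 7, 8, 9]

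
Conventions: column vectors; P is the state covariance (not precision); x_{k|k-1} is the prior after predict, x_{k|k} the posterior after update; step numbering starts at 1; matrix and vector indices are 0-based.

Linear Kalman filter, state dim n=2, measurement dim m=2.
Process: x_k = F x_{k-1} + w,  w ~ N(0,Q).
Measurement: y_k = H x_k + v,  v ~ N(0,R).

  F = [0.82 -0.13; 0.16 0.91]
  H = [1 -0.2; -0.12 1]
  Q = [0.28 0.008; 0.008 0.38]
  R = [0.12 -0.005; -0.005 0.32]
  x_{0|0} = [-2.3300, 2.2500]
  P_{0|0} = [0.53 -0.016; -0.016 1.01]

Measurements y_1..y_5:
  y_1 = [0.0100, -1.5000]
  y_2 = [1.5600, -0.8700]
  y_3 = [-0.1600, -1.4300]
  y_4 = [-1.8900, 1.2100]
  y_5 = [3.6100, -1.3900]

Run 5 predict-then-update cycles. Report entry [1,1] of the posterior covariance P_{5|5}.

P_post[1,1] = 0.2075

step 1: x^-=[-2.2031, 1.6747]  P^-=[0.6569 -0.0536; -0.0536 1.2253]  S=[0.8473 -0.3837; -0.3837 1.5676]  K=[0.8431 0.1219; 0.0038 0.7867]  nu=[2.5480, -3.4391]  x^+=[-0.4742, -1.0209]  P^+=[0.1102 0.0480; 0.0480 0.2575]
step 2: x^-=[-0.2561, -1.0049]  P^-=[0.3482 0.0268; 0.0268 0.6100]  S=[0.4819 -0.1413; -0.1413 0.9286]  K=[0.7398 0.0965; -0.0062 0.6525]  nu=[1.6151, 0.1042]  x^+=[0.9487, -0.9469]  P^+=[0.0960 0.0387; 0.0387 0.2135]
step 3: x^-=[0.9011, -0.7099]  P^-=[0.3399 0.0234; 0.0234 0.5705]  S=[0.4734 -0.1359; -0.1359 0.8898]  K=[0.7348 0.0927; -0.0088 0.6367]  nu=[-1.2030, -0.6120]  x^+=[-0.0397, -1.0890]  P^+=[0.0952 0.0374; 0.0374 0.2083]
step 4: x^-=[0.1090, -0.9973]  P^-=[0.3396 0.0230; 0.0230 0.5658]  S=[0.4730 -0.1354; -0.1354 0.8852]  K=[0.7346 0.0923; -0.0090 0.6347]  nu=[-2.1985, 2.2204]  x^+=[-1.3010, 0.4318]  P^+=[0.0951 0.0373; 0.0373 0.2076]
step 5: x^-=[-1.1230, 0.1847]  P^-=[0.3395 0.0230; 0.0230 0.5652]  S=[0.4730 -0.1353; -0.1353 0.8846]  K=[0.7346 0.0922; -0.0090 0.6345]  nu=[4.7699, -1.7095]  x^+=[2.2232, -0.9428]  P^+=[0.0951 0.0373; 0.0373 0.2075]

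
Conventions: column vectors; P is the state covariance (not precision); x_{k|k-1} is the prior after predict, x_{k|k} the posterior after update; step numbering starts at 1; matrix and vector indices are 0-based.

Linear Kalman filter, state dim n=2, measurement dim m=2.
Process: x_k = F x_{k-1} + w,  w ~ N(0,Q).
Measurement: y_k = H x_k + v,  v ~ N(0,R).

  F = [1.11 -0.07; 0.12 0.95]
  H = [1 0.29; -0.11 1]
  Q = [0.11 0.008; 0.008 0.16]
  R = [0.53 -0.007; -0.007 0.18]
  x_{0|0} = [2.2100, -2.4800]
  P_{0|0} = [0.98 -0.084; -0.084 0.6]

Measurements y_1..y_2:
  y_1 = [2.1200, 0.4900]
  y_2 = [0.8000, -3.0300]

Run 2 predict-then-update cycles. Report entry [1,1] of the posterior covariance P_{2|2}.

step 1: x^-=[2.6267, -2.0908]  P^-=[1.3335 0.0108; 0.0108 0.6965]  S=[1.9283 0.0587; 0.0587 0.8902]  K=[0.6992 -0.1988; 0.0867 0.7753]  nu=[0.0996, 2.8697]  x^+=[2.1259, 0.1427]  P^+=[0.3719 0.0002; 0.0002 0.1390]
step 2: x^-=[2.3497, 0.3907]  P^-=[0.5689 0.0485; 0.0485 0.2908]  S=[1.1515 0.0618; 0.0618 0.4670]  K=[0.5115 -0.0977; 0.0832 0.6003]  nu=[-1.6630, -3.1622]  x^+=[1.8080, -1.6459]  P^+=[0.2693 0.0085; 0.0085 0.1084]

P_post[1,1] = 0.1084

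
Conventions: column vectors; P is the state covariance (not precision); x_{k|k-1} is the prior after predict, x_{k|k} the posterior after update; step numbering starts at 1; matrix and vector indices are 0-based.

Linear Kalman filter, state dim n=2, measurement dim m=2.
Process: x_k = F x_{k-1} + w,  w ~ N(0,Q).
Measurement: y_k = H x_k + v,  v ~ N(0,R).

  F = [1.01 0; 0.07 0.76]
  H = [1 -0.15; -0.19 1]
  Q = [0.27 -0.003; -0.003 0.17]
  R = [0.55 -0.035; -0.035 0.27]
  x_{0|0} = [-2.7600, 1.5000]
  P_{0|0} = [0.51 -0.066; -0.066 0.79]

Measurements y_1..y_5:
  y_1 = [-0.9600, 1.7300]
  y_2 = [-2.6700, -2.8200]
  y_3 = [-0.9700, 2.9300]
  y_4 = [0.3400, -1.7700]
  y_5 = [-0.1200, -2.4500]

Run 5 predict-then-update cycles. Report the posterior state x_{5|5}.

x_post = [-0.4479, -1.4866]

step 1: x^-=[-2.7876, 0.9468]  P^-=[0.7903 -0.0176; -0.0176 0.6218]  S=[1.3595 -0.2965; -0.2965 0.9270]  K=[0.5845 0.0060; 0.0704 0.6969]  nu=[1.9696, 0.2536]  x^+=[-1.6348, 1.2622]  P^+=[0.3278 0.0434; 0.0434 0.1939]
step 2: x^-=[-1.6511, 0.8449]  P^-=[0.6044 0.0535; 0.0535 0.2883]  S=[1.1448 -0.1380; -0.1380 0.5597]  K=[0.5233 0.0195; 0.0710 0.5143]  nu=[-0.8921, -3.9786]  x^+=[-2.1955, -1.2647]  P^+=[0.2935 0.0427; 0.0427 0.1445]
step 3: x^-=[-2.2175, -1.1149]  P^-=[0.5694 0.0505; 0.0505 0.2594]  S=[1.1101 -0.1301; -0.1301 0.5308]  K=[0.5080 0.0159; 0.0676 0.4873]  nu=[1.0803, 3.6236]  x^+=[-1.6110, 0.7238]  P^+=[0.2849 0.0407; 0.0407 0.1369]
step 4: x^-=[-1.6271, 0.4373]  P^-=[0.5607 0.0484; 0.0484 0.2548]  S=[1.1019 -0.1300; -0.1300 0.5267]  K=[0.5039 0.0139; 0.0662 0.4827]  nu=[2.0327, -2.5164]  x^+=[-0.6380, -0.6429]  P^+=[0.2826 0.0398; 0.0398 0.1356]
step 5: x^-=[-0.6443, -0.5333]  P^-=[0.5583 0.0476; 0.0476 0.2539]  S=[1.0997 -0.1303; -0.1303 0.5260]  K=[0.5027 0.0132; 0.0657 0.4818]  nu=[0.4443, -2.0392]  x^+=[-0.4479, -1.4866]  P^+=[0.2820 0.0396; 0.0396 0.1353]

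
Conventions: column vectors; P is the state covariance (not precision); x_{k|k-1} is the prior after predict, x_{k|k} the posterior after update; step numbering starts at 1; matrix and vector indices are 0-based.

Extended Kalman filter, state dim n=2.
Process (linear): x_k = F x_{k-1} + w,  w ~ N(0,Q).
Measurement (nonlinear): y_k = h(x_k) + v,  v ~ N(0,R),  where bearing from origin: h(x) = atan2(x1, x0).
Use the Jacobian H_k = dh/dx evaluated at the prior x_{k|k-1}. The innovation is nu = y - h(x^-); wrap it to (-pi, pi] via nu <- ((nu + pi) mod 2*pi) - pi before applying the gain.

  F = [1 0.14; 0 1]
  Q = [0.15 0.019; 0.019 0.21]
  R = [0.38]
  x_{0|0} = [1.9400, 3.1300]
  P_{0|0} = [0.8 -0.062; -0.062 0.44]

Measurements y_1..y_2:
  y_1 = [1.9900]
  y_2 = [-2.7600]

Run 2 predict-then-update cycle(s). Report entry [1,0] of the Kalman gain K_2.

K[1,0] = 0.1972

step 1: x^-=[2.3782, 3.1300]  P^-=[0.9413 0.0186; 0.0186 0.6500]  H_jac=[-0.2026 0.1539]  S=[0.4329]  K=[-0.4338; 0.2224]  nu=[1.0690]  x^+=[1.9144, 3.3677]  P^+=[0.8598 0.0604; 0.0604 0.6286]
step 2: x^-=[2.3859, 3.3677]  P^-=[1.0390 0.1674; 0.1674 0.8386]  H_jac=[-0.1977 0.1401]  S=[0.4278]  K=[-0.4254; 0.1972]  nu=[2.5688]  x^+=[1.2932, 3.8743]  P^+=[0.9616 0.2033; 0.2033 0.8220]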